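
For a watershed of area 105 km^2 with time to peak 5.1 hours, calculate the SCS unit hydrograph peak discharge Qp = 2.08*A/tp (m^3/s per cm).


SCS formula: Qp = 2.08 * A / tp.
Qp = 2.08 * 105 / 5.1
   = 218.4 / 5.1
   = 42.82 m^3/s per cm.

42.82


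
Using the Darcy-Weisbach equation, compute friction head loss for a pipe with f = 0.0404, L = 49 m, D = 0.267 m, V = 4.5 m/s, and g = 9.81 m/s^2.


Darcy-Weisbach equation: h_f = f * (L/D) * V^2/(2g).
f * L/D = 0.0404 * 49/0.267 = 7.4142.
V^2/(2g) = 4.5^2 / (2*9.81) = 20.25 / 19.62 = 1.0321 m.
h_f = 7.4142 * 1.0321 = 7.652 m.

7.652


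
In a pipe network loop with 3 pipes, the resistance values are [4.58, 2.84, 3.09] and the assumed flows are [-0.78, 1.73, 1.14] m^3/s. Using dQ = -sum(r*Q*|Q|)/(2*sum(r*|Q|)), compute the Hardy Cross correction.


Numerator terms (r*Q*|Q|): 4.58*-0.78*|-0.78| = -2.7865; 2.84*1.73*|1.73| = 8.4998; 3.09*1.14*|1.14| = 4.0158.
Sum of numerator = 9.7291.
Denominator terms (r*|Q|): 4.58*|-0.78| = 3.5724; 2.84*|1.73| = 4.9132; 3.09*|1.14| = 3.5226.
2 * sum of denominator = 2 * 12.0082 = 24.0164.
dQ = -9.7291 / 24.0164 = -0.4051 m^3/s.

-0.4051


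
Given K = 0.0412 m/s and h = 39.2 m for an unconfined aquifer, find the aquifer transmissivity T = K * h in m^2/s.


Transmissivity is defined as T = K * h.
T = 0.0412 * 39.2
  = 1.615 m^2/s.

1.615


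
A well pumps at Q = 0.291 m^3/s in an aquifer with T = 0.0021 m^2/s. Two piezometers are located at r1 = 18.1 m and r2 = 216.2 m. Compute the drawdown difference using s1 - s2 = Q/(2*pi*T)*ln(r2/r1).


Thiem equation: s1 - s2 = Q/(2*pi*T) * ln(r2/r1).
ln(r2/r1) = ln(216.2/18.1) = 2.4803.
Q/(2*pi*T) = 0.291 / (2*pi*0.0021) = 0.291 / 0.0132 = 22.0543.
s1 - s2 = 22.0543 * 2.4803 = 54.7012 m.

54.7012


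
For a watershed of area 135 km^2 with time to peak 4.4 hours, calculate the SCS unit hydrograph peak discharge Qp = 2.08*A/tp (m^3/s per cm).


SCS formula: Qp = 2.08 * A / tp.
Qp = 2.08 * 135 / 4.4
   = 280.8 / 4.4
   = 63.82 m^3/s per cm.

63.82


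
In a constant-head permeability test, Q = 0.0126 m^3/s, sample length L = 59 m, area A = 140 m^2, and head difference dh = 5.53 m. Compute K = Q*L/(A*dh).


From K = Q*L / (A*dh):
Numerator: Q*L = 0.0126 * 59 = 0.7434.
Denominator: A*dh = 140 * 5.53 = 774.2.
K = 0.7434 / 774.2 = 0.00096 m/s.

0.00096


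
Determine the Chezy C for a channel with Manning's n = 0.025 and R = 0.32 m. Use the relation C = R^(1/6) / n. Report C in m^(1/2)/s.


The Chezy coefficient relates to Manning's n through C = R^(1/6) / n.
R^(1/6) = 0.32^(1/6) = 0.827037.
C = 0.827037 / 0.025 = 33.08 m^(1/2)/s.

33.08


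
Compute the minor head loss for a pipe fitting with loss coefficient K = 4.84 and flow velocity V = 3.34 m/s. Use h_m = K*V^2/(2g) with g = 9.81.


Minor loss formula: h_m = K * V^2/(2g).
V^2 = 3.34^2 = 11.1556.
V^2/(2g) = 11.1556 / 19.62 = 0.5686 m.
h_m = 4.84 * 0.5686 = 2.7519 m.

2.7519


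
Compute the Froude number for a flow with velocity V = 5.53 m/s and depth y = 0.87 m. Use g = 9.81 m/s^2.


The Froude number is defined as Fr = V / sqrt(g*y).
g*y = 9.81 * 0.87 = 8.5347.
sqrt(g*y) = sqrt(8.5347) = 2.9214.
Fr = 5.53 / 2.9214 = 1.8929.

1.8929


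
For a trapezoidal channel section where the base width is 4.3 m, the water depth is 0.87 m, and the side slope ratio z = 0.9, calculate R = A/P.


For a trapezoidal section with side slope z:
A = (b + z*y)*y = (4.3 + 0.9*0.87)*0.87 = 4.422 m^2.
P = b + 2*y*sqrt(1 + z^2) = 4.3 + 2*0.87*sqrt(1 + 0.9^2) = 6.641 m.
R = A/P = 4.422 / 6.641 = 0.6659 m.

0.6659


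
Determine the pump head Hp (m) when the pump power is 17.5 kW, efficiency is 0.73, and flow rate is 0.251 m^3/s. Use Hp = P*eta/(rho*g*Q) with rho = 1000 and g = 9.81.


Pump head formula: Hp = P * eta / (rho * g * Q).
Numerator: P * eta = 17.5 * 1000 * 0.73 = 12775.0 W.
Denominator: rho * g * Q = 1000 * 9.81 * 0.251 = 2462.31.
Hp = 12775.0 / 2462.31 = 5.19 m.

5.19


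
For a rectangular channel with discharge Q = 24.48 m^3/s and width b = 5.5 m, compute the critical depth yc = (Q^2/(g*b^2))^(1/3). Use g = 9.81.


Using yc = (Q^2 / (g * b^2))^(1/3):
Q^2 = 24.48^2 = 599.27.
g * b^2 = 9.81 * 5.5^2 = 9.81 * 30.25 = 296.75.
Q^2 / (g*b^2) = 599.27 / 296.75 = 2.0194.
yc = 2.0194^(1/3) = 1.264 m.

1.264


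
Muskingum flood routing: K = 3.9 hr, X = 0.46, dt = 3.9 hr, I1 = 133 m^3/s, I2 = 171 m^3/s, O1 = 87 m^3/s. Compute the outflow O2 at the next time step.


Muskingum coefficients:
denom = 2*K*(1-X) + dt = 2*3.9*(1-0.46) + 3.9 = 8.112.
C0 = (dt - 2*K*X)/denom = (3.9 - 2*3.9*0.46)/8.112 = 0.0385.
C1 = (dt + 2*K*X)/denom = (3.9 + 2*3.9*0.46)/8.112 = 0.9231.
C2 = (2*K*(1-X) - dt)/denom = 0.0385.
O2 = C0*I2 + C1*I1 + C2*O1
   = 0.0385*171 + 0.9231*133 + 0.0385*87
   = 132.69 m^3/s.

132.69


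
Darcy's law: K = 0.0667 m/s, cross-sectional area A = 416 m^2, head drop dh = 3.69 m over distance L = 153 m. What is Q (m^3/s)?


Darcy's law: Q = K * A * i, where i = dh/L.
Hydraulic gradient i = 3.69 / 153 = 0.024118.
Q = 0.0667 * 416 * 0.024118
  = 0.6692 m^3/s.

0.6692


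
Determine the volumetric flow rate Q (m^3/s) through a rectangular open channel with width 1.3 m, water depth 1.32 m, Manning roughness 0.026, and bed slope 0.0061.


For a rectangular channel, the cross-sectional area A = b * y = 1.3 * 1.32 = 1.72 m^2.
The wetted perimeter P = b + 2y = 1.3 + 2*1.32 = 3.94 m.
Hydraulic radius R = A/P = 1.72/3.94 = 0.4355 m.
Velocity V = (1/n)*R^(2/3)*S^(1/2) = (1/0.026)*0.4355^(2/3)*0.0061^(1/2) = 1.726 m/s.
Discharge Q = A * V = 1.72 * 1.726 = 2.962 m^3/s.

2.962


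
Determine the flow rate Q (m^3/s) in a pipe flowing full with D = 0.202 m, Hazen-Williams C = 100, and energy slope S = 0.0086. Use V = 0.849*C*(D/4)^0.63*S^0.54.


For a full circular pipe, R = D/4 = 0.202/4 = 0.0505 m.
V = 0.849 * 100 * 0.0505^0.63 * 0.0086^0.54
  = 0.849 * 100 * 0.152431 * 0.076671
  = 0.9922 m/s.
Pipe area A = pi*D^2/4 = pi*0.202^2/4 = 0.032 m^2.
Q = A * V = 0.032 * 0.9922 = 0.0318 m^3/s.

0.0318


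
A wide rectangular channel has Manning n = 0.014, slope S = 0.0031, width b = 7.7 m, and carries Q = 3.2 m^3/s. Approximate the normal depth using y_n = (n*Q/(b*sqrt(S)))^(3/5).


We use the wide-channel approximation y_n = (n*Q/(b*sqrt(S)))^(3/5).
sqrt(S) = sqrt(0.0031) = 0.055678.
Numerator: n*Q = 0.014 * 3.2 = 0.0448.
Denominator: b*sqrt(S) = 7.7 * 0.055678 = 0.428721.
arg = 0.1045.
y_n = 0.1045^(3/5) = 0.2579 m.

0.2579


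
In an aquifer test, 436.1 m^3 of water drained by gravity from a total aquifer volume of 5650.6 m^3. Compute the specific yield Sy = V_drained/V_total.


Specific yield Sy = Volume drained / Total volume.
Sy = 436.1 / 5650.6
   = 0.0772.

0.0772


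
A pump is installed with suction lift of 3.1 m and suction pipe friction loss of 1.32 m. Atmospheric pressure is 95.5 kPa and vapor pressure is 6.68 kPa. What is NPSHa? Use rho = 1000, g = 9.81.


NPSHa = p_atm/(rho*g) - z_s - hf_s - p_vap/(rho*g).
p_atm/(rho*g) = 95.5*1000 / (1000*9.81) = 9.735 m.
p_vap/(rho*g) = 6.68*1000 / (1000*9.81) = 0.681 m.
NPSHa = 9.735 - 3.1 - 1.32 - 0.681
      = 4.63 m.

4.63


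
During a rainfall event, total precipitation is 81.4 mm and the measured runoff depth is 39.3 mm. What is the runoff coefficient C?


The runoff coefficient C = runoff depth / rainfall depth.
C = 39.3 / 81.4
  = 0.4828.

0.4828


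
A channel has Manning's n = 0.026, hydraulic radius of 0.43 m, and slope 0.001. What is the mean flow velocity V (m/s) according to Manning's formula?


Manning's equation gives V = (1/n) * R^(2/3) * S^(1/2).
First, compute R^(2/3) = 0.43^(2/3) = 0.5697.
Next, S^(1/2) = 0.001^(1/2) = 0.031623.
Then 1/n = 1/0.026 = 38.46.
V = 38.46 * 0.5697 * 0.031623 = 0.6929 m/s.

0.6929


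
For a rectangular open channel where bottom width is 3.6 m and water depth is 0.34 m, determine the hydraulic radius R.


For a rectangular section:
Flow area A = b * y = 3.6 * 0.34 = 1.22 m^2.
Wetted perimeter P = b + 2y = 3.6 + 2*0.34 = 4.28 m.
Hydraulic radius R = A/P = 1.22 / 4.28 = 0.286 m.

0.286


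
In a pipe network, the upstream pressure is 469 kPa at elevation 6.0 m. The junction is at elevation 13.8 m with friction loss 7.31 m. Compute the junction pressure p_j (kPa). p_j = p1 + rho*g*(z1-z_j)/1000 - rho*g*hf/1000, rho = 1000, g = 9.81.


Junction pressure: p_j = p1 + rho*g*(z1 - z_j)/1000 - rho*g*hf/1000.
Elevation term = 1000*9.81*(6.0 - 13.8)/1000 = -76.518 kPa.
Friction term = 1000*9.81*7.31/1000 = 71.711 kPa.
p_j = 469 + -76.518 - 71.711 = 320.77 kPa.

320.77


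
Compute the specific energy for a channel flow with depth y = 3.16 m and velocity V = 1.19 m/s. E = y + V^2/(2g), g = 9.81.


Specific energy E = y + V^2/(2g).
Velocity head = V^2/(2g) = 1.19^2 / (2*9.81) = 1.4161 / 19.62 = 0.0722 m.
E = 3.16 + 0.0722 = 3.2322 m.

3.2322


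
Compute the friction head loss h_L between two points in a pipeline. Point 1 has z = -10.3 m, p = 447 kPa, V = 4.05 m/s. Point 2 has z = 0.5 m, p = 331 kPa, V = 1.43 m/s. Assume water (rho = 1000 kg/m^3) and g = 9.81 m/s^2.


Total head at each section: H = z + p/(rho*g) + V^2/(2g).
H1 = -10.3 + 447*1000/(1000*9.81) + 4.05^2/(2*9.81)
   = -10.3 + 45.566 + 0.836
   = 36.102 m.
H2 = 0.5 + 331*1000/(1000*9.81) + 1.43^2/(2*9.81)
   = 0.5 + 33.741 + 0.1042
   = 34.345 m.
h_L = H1 - H2 = 36.102 - 34.345 = 1.756 m.

1.756


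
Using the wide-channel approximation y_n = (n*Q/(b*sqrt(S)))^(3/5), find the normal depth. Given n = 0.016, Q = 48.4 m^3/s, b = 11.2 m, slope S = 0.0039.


We use the wide-channel approximation y_n = (n*Q/(b*sqrt(S)))^(3/5).
sqrt(S) = sqrt(0.0039) = 0.06245.
Numerator: n*Q = 0.016 * 48.4 = 0.7744.
Denominator: b*sqrt(S) = 11.2 * 0.06245 = 0.69944.
arg = 1.1072.
y_n = 1.1072^(3/5) = 1.063 m.

1.063


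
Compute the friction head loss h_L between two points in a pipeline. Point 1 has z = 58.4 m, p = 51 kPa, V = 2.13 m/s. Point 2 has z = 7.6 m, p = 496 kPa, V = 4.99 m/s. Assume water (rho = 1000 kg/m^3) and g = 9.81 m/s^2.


Total head at each section: H = z + p/(rho*g) + V^2/(2g).
H1 = 58.4 + 51*1000/(1000*9.81) + 2.13^2/(2*9.81)
   = 58.4 + 5.199 + 0.2312
   = 63.83 m.
H2 = 7.6 + 496*1000/(1000*9.81) + 4.99^2/(2*9.81)
   = 7.6 + 50.561 + 1.2691
   = 59.43 m.
h_L = H1 - H2 = 63.83 - 59.43 = 4.4 m.

4.4


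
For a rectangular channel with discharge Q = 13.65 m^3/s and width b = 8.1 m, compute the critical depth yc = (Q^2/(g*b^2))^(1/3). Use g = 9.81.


Using yc = (Q^2 / (g * b^2))^(1/3):
Q^2 = 13.65^2 = 186.32.
g * b^2 = 9.81 * 8.1^2 = 9.81 * 65.61 = 643.63.
Q^2 / (g*b^2) = 186.32 / 643.63 = 0.2895.
yc = 0.2895^(1/3) = 0.6615 m.

0.6615


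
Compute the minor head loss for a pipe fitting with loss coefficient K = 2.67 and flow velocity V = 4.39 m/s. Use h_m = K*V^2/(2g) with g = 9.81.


Minor loss formula: h_m = K * V^2/(2g).
V^2 = 4.39^2 = 19.2721.
V^2/(2g) = 19.2721 / 19.62 = 0.9823 m.
h_m = 2.67 * 0.9823 = 2.6227 m.

2.6227


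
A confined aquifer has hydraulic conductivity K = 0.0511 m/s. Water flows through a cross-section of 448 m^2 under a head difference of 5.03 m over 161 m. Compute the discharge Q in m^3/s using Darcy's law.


Darcy's law: Q = K * A * i, where i = dh/L.
Hydraulic gradient i = 5.03 / 161 = 0.031242.
Q = 0.0511 * 448 * 0.031242
  = 0.7152 m^3/s.

0.7152


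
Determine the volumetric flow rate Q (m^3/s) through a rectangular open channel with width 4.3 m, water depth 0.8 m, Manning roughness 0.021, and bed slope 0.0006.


For a rectangular channel, the cross-sectional area A = b * y = 4.3 * 0.8 = 3.44 m^2.
The wetted perimeter P = b + 2y = 4.3 + 2*0.8 = 5.9 m.
Hydraulic radius R = A/P = 3.44/5.9 = 0.5831 m.
Velocity V = (1/n)*R^(2/3)*S^(1/2) = (1/0.021)*0.5831^(2/3)*0.0006^(1/2) = 0.8141 m/s.
Discharge Q = A * V = 3.44 * 0.8141 = 2.8 m^3/s.

2.8


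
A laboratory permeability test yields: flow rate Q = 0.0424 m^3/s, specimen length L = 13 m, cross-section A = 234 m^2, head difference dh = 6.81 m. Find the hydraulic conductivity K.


From K = Q*L / (A*dh):
Numerator: Q*L = 0.0424 * 13 = 0.5512.
Denominator: A*dh = 234 * 6.81 = 1593.54.
K = 0.5512 / 1593.54 = 0.000346 m/s.

0.000346


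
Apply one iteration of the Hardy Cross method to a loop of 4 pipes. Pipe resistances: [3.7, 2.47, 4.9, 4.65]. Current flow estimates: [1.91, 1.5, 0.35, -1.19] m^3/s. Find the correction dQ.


Numerator terms (r*Q*|Q|): 3.7*1.91*|1.91| = 13.498; 2.47*1.5*|1.5| = 5.5575; 4.9*0.35*|0.35| = 0.6002; 4.65*-1.19*|-1.19| = -6.5849.
Sum of numerator = 13.0709.
Denominator terms (r*|Q|): 3.7*|1.91| = 7.067; 2.47*|1.5| = 3.705; 4.9*|0.35| = 1.715; 4.65*|-1.19| = 5.5335.
2 * sum of denominator = 2 * 18.0205 = 36.041.
dQ = -13.0709 / 36.041 = -0.3627 m^3/s.

-0.3627


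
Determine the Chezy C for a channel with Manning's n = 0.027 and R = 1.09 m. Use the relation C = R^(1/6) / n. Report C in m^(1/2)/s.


The Chezy coefficient relates to Manning's n through C = R^(1/6) / n.
R^(1/6) = 1.09^(1/6) = 1.014467.
C = 1.014467 / 0.027 = 37.57 m^(1/2)/s.

37.57


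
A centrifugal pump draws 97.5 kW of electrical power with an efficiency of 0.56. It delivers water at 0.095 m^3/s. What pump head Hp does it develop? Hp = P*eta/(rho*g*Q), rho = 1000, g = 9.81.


Pump head formula: Hp = P * eta / (rho * g * Q).
Numerator: P * eta = 97.5 * 1000 * 0.56 = 54600.0 W.
Denominator: rho * g * Q = 1000 * 9.81 * 0.095 = 931.95.
Hp = 54600.0 / 931.95 = 58.59 m.

58.59


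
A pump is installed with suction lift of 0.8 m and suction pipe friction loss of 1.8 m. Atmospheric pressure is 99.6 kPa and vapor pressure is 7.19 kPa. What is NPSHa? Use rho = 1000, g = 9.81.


NPSHa = p_atm/(rho*g) - z_s - hf_s - p_vap/(rho*g).
p_atm/(rho*g) = 99.6*1000 / (1000*9.81) = 10.153 m.
p_vap/(rho*g) = 7.19*1000 / (1000*9.81) = 0.733 m.
NPSHa = 10.153 - 0.8 - 1.8 - 0.733
      = 6.82 m.

6.82


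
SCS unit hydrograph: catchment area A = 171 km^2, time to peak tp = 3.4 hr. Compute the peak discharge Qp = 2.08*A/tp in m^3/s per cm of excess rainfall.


SCS formula: Qp = 2.08 * A / tp.
Qp = 2.08 * 171 / 3.4
   = 355.68 / 3.4
   = 104.61 m^3/s per cm.

104.61


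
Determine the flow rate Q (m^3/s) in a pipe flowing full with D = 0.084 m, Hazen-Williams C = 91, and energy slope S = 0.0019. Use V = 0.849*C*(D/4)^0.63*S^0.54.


For a full circular pipe, R = D/4 = 0.084/4 = 0.021 m.
V = 0.849 * 91 * 0.021^0.63 * 0.0019^0.54
  = 0.849 * 91 * 0.0877 * 0.033926
  = 0.2299 m/s.
Pipe area A = pi*D^2/4 = pi*0.084^2/4 = 0.0055 m^2.
Q = A * V = 0.0055 * 0.2299 = 0.0013 m^3/s.

0.0013


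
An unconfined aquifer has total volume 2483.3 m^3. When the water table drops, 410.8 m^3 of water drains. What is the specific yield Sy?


Specific yield Sy = Volume drained / Total volume.
Sy = 410.8 / 2483.3
   = 0.1654.

0.1654


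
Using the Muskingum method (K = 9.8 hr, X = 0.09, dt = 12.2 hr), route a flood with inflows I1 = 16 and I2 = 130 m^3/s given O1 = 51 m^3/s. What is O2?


Muskingum coefficients:
denom = 2*K*(1-X) + dt = 2*9.8*(1-0.09) + 12.2 = 30.036.
C0 = (dt - 2*K*X)/denom = (12.2 - 2*9.8*0.09)/30.036 = 0.3474.
C1 = (dt + 2*K*X)/denom = (12.2 + 2*9.8*0.09)/30.036 = 0.4649.
C2 = (2*K*(1-X) - dt)/denom = 0.1876.
O2 = C0*I2 + C1*I1 + C2*O1
   = 0.3474*130 + 0.4649*16 + 0.1876*51
   = 62.18 m^3/s.

62.18


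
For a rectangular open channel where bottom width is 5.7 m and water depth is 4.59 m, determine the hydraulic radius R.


For a rectangular section:
Flow area A = b * y = 5.7 * 4.59 = 26.16 m^2.
Wetted perimeter P = b + 2y = 5.7 + 2*4.59 = 14.88 m.
Hydraulic radius R = A/P = 26.16 / 14.88 = 1.7583 m.

1.7583


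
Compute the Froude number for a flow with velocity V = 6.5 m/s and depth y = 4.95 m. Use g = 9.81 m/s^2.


The Froude number is defined as Fr = V / sqrt(g*y).
g*y = 9.81 * 4.95 = 48.5595.
sqrt(g*y) = sqrt(48.5595) = 6.9685.
Fr = 6.5 / 6.9685 = 0.9328.

0.9328


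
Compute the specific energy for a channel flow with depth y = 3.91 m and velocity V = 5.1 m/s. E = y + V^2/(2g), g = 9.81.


Specific energy E = y + V^2/(2g).
Velocity head = V^2/(2g) = 5.1^2 / (2*9.81) = 26.01 / 19.62 = 1.3257 m.
E = 3.91 + 1.3257 = 5.2357 m.

5.2357


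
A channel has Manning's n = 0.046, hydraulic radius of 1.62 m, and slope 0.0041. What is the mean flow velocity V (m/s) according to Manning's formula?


Manning's equation gives V = (1/n) * R^(2/3) * S^(1/2).
First, compute R^(2/3) = 1.62^(2/3) = 1.3794.
Next, S^(1/2) = 0.0041^(1/2) = 0.064031.
Then 1/n = 1/0.046 = 21.74.
V = 21.74 * 1.3794 * 0.064031 = 1.92 m/s.

1.92


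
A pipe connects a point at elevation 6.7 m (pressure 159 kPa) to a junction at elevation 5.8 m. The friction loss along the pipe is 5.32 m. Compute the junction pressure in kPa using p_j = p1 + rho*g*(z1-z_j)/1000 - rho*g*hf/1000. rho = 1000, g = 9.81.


Junction pressure: p_j = p1 + rho*g*(z1 - z_j)/1000 - rho*g*hf/1000.
Elevation term = 1000*9.81*(6.7 - 5.8)/1000 = 8.829 kPa.
Friction term = 1000*9.81*5.32/1000 = 52.189 kPa.
p_j = 159 + 8.829 - 52.189 = 115.64 kPa.

115.64


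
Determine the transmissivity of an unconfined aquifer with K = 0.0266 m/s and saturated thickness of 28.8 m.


Transmissivity is defined as T = K * h.
T = 0.0266 * 28.8
  = 0.7661 m^2/s.

0.7661


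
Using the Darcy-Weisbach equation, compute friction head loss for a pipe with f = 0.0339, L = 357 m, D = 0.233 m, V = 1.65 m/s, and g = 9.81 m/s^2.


Darcy-Weisbach equation: h_f = f * (L/D) * V^2/(2g).
f * L/D = 0.0339 * 357/0.233 = 51.9412.
V^2/(2g) = 1.65^2 / (2*9.81) = 2.7225 / 19.62 = 0.1388 m.
h_f = 51.9412 * 0.1388 = 7.207 m.

7.207


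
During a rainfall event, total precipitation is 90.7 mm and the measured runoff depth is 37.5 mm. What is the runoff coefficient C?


The runoff coefficient C = runoff depth / rainfall depth.
C = 37.5 / 90.7
  = 0.4135.

0.4135


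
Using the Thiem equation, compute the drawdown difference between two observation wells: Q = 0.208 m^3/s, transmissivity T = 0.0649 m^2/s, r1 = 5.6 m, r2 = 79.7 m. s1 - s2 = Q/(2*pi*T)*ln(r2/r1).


Thiem equation: s1 - s2 = Q/(2*pi*T) * ln(r2/r1).
ln(r2/r1) = ln(79.7/5.6) = 2.6555.
Q/(2*pi*T) = 0.208 / (2*pi*0.0649) = 0.208 / 0.4078 = 0.5101.
s1 - s2 = 0.5101 * 2.6555 = 1.3545 m.

1.3545


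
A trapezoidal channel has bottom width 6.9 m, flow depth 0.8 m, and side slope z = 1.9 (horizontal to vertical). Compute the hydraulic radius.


For a trapezoidal section with side slope z:
A = (b + z*y)*y = (6.9 + 1.9*0.8)*0.8 = 6.736 m^2.
P = b + 2*y*sqrt(1 + z^2) = 6.9 + 2*0.8*sqrt(1 + 1.9^2) = 10.335 m.
R = A/P = 6.736 / 10.335 = 0.6517 m.

0.6517


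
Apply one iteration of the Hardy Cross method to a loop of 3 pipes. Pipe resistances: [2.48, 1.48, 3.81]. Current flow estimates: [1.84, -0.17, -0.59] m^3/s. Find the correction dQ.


Numerator terms (r*Q*|Q|): 2.48*1.84*|1.84| = 8.3963; 1.48*-0.17*|-0.17| = -0.0428; 3.81*-0.59*|-0.59| = -1.3263.
Sum of numerator = 7.0273.
Denominator terms (r*|Q|): 2.48*|1.84| = 4.5632; 1.48*|-0.17| = 0.2516; 3.81*|-0.59| = 2.2479.
2 * sum of denominator = 2 * 7.0627 = 14.1254.
dQ = -7.0273 / 14.1254 = -0.4975 m^3/s.

-0.4975


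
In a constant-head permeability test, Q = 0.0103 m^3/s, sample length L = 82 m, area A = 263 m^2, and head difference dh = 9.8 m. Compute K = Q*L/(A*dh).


From K = Q*L / (A*dh):
Numerator: Q*L = 0.0103 * 82 = 0.8446.
Denominator: A*dh = 263 * 9.8 = 2577.4.
K = 0.8446 / 2577.4 = 0.000328 m/s.

0.000328


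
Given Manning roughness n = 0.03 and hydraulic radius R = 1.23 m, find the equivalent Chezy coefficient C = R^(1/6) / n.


The Chezy coefficient relates to Manning's n through C = R^(1/6) / n.
R^(1/6) = 1.23^(1/6) = 1.035104.
C = 1.035104 / 0.03 = 34.5 m^(1/2)/s.

34.5


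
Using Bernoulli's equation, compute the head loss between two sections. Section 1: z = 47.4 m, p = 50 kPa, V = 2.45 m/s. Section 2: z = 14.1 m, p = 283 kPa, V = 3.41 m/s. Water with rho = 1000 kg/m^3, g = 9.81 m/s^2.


Total head at each section: H = z + p/(rho*g) + V^2/(2g).
H1 = 47.4 + 50*1000/(1000*9.81) + 2.45^2/(2*9.81)
   = 47.4 + 5.097 + 0.3059
   = 52.803 m.
H2 = 14.1 + 283*1000/(1000*9.81) + 3.41^2/(2*9.81)
   = 14.1 + 28.848 + 0.5927
   = 43.541 m.
h_L = H1 - H2 = 52.803 - 43.541 = 9.262 m.

9.262


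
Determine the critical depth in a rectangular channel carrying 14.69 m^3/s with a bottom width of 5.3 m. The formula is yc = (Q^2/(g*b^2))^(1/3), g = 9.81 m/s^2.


Using yc = (Q^2 / (g * b^2))^(1/3):
Q^2 = 14.69^2 = 215.8.
g * b^2 = 9.81 * 5.3^2 = 9.81 * 28.09 = 275.56.
Q^2 / (g*b^2) = 215.8 / 275.56 = 0.7831.
yc = 0.7831^(1/3) = 0.9217 m.

0.9217


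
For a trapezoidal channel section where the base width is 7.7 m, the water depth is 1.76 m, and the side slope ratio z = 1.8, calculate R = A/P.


For a trapezoidal section with side slope z:
A = (b + z*y)*y = (7.7 + 1.8*1.76)*1.76 = 19.128 m^2.
P = b + 2*y*sqrt(1 + z^2) = 7.7 + 2*1.76*sqrt(1 + 1.8^2) = 14.948 m.
R = A/P = 19.128 / 14.948 = 1.2796 m.

1.2796


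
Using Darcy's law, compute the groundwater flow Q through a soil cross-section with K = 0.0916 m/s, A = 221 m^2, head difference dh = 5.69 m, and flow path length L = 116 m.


Darcy's law: Q = K * A * i, where i = dh/L.
Hydraulic gradient i = 5.69 / 116 = 0.049052.
Q = 0.0916 * 221 * 0.049052
  = 0.993 m^3/s.

0.993


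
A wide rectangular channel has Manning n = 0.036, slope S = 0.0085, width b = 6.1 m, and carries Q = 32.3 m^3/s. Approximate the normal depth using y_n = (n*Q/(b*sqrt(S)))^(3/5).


We use the wide-channel approximation y_n = (n*Q/(b*sqrt(S)))^(3/5).
sqrt(S) = sqrt(0.0085) = 0.092195.
Numerator: n*Q = 0.036 * 32.3 = 1.1628.
Denominator: b*sqrt(S) = 6.1 * 0.092195 = 0.562389.
arg = 2.0676.
y_n = 2.0676^(3/5) = 1.5462 m.

1.5462


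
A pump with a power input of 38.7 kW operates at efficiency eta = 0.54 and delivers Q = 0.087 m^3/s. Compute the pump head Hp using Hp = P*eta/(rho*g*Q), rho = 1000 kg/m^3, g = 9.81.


Pump head formula: Hp = P * eta / (rho * g * Q).
Numerator: P * eta = 38.7 * 1000 * 0.54 = 20898.0 W.
Denominator: rho * g * Q = 1000 * 9.81 * 0.087 = 853.47.
Hp = 20898.0 / 853.47 = 24.49 m.

24.49


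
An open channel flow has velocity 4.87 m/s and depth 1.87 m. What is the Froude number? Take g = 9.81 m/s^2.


The Froude number is defined as Fr = V / sqrt(g*y).
g*y = 9.81 * 1.87 = 18.3447.
sqrt(g*y) = sqrt(18.3447) = 4.2831.
Fr = 4.87 / 4.2831 = 1.137.

1.137


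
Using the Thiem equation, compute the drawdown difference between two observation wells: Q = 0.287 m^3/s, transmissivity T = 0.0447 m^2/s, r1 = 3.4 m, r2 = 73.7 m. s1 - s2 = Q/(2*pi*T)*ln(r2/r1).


Thiem equation: s1 - s2 = Q/(2*pi*T) * ln(r2/r1).
ln(r2/r1) = ln(73.7/3.4) = 3.0762.
Q/(2*pi*T) = 0.287 / (2*pi*0.0447) = 0.287 / 0.2809 = 1.0219.
s1 - s2 = 1.0219 * 3.0762 = 3.1435 m.

3.1435


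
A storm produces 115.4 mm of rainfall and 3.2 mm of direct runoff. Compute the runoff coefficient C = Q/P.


The runoff coefficient C = runoff depth / rainfall depth.
C = 3.2 / 115.4
  = 0.0277.

0.0277


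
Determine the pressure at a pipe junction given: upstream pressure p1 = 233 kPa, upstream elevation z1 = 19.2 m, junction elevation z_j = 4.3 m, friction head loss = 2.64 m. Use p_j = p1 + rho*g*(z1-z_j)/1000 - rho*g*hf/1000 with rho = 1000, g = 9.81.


Junction pressure: p_j = p1 + rho*g*(z1 - z_j)/1000 - rho*g*hf/1000.
Elevation term = 1000*9.81*(19.2 - 4.3)/1000 = 146.169 kPa.
Friction term = 1000*9.81*2.64/1000 = 25.898 kPa.
p_j = 233 + 146.169 - 25.898 = 353.27 kPa.

353.27


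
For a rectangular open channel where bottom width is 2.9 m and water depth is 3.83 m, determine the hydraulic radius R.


For a rectangular section:
Flow area A = b * y = 2.9 * 3.83 = 11.11 m^2.
Wetted perimeter P = b + 2y = 2.9 + 2*3.83 = 10.56 m.
Hydraulic radius R = A/P = 11.11 / 10.56 = 1.0518 m.

1.0518


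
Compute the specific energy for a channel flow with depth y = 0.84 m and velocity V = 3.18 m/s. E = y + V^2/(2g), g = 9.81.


Specific energy E = y + V^2/(2g).
Velocity head = V^2/(2g) = 3.18^2 / (2*9.81) = 10.1124 / 19.62 = 0.5154 m.
E = 0.84 + 0.5154 = 1.3554 m.

1.3554


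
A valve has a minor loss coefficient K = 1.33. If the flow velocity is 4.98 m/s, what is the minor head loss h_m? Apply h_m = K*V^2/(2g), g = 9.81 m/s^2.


Minor loss formula: h_m = K * V^2/(2g).
V^2 = 4.98^2 = 24.8004.
V^2/(2g) = 24.8004 / 19.62 = 1.264 m.
h_m = 1.33 * 1.264 = 1.6812 m.

1.6812


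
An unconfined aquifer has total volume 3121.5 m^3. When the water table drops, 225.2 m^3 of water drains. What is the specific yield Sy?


Specific yield Sy = Volume drained / Total volume.
Sy = 225.2 / 3121.5
   = 0.0721.

0.0721


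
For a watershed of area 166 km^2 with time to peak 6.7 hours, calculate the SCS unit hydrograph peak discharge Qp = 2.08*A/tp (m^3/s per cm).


SCS formula: Qp = 2.08 * A / tp.
Qp = 2.08 * 166 / 6.7
   = 345.28 / 6.7
   = 51.53 m^3/s per cm.

51.53


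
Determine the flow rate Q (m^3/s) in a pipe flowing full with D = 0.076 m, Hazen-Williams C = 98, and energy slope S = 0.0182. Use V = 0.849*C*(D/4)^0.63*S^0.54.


For a full circular pipe, R = D/4 = 0.076/4 = 0.019 m.
V = 0.849 * 98 * 0.019^0.63 * 0.0182^0.54
  = 0.849 * 98 * 0.082341 * 0.114931
  = 0.7874 m/s.
Pipe area A = pi*D^2/4 = pi*0.076^2/4 = 0.0045 m^2.
Q = A * V = 0.0045 * 0.7874 = 0.0036 m^3/s.

0.0036


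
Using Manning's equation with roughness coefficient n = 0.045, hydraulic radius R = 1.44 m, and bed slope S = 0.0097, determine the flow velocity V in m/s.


Manning's equation gives V = (1/n) * R^(2/3) * S^(1/2).
First, compute R^(2/3) = 1.44^(2/3) = 1.2752.
Next, S^(1/2) = 0.0097^(1/2) = 0.098489.
Then 1/n = 1/0.045 = 22.22.
V = 22.22 * 1.2752 * 0.098489 = 2.7909 m/s.

2.7909


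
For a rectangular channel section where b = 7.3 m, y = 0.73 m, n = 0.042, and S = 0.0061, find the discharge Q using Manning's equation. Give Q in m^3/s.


For a rectangular channel, the cross-sectional area A = b * y = 7.3 * 0.73 = 5.33 m^2.
The wetted perimeter P = b + 2y = 7.3 + 2*0.73 = 8.76 m.
Hydraulic radius R = A/P = 5.33/8.76 = 0.6083 m.
Velocity V = (1/n)*R^(2/3)*S^(1/2) = (1/0.042)*0.6083^(2/3)*0.0061^(1/2) = 1.3351 m/s.
Discharge Q = A * V = 5.33 * 1.3351 = 7.115 m^3/s.

7.115


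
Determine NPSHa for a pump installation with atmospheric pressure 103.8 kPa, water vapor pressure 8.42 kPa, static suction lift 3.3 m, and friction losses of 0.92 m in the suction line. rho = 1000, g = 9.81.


NPSHa = p_atm/(rho*g) - z_s - hf_s - p_vap/(rho*g).
p_atm/(rho*g) = 103.8*1000 / (1000*9.81) = 10.581 m.
p_vap/(rho*g) = 8.42*1000 / (1000*9.81) = 0.858 m.
NPSHa = 10.581 - 3.3 - 0.92 - 0.858
      = 5.5 m.

5.5


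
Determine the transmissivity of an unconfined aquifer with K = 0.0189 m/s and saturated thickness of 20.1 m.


Transmissivity is defined as T = K * h.
T = 0.0189 * 20.1
  = 0.3799 m^2/s.

0.3799


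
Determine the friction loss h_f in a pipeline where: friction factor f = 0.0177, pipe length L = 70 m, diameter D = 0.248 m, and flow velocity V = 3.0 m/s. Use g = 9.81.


Darcy-Weisbach equation: h_f = f * (L/D) * V^2/(2g).
f * L/D = 0.0177 * 70/0.248 = 4.996.
V^2/(2g) = 3.0^2 / (2*9.81) = 9.0 / 19.62 = 0.4587 m.
h_f = 4.996 * 0.4587 = 2.292 m.

2.292


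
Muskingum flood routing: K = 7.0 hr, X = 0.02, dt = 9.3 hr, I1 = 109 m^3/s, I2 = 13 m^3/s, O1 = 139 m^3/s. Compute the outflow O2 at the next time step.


Muskingum coefficients:
denom = 2*K*(1-X) + dt = 2*7.0*(1-0.02) + 9.3 = 23.02.
C0 = (dt - 2*K*X)/denom = (9.3 - 2*7.0*0.02)/23.02 = 0.3918.
C1 = (dt + 2*K*X)/denom = (9.3 + 2*7.0*0.02)/23.02 = 0.4162.
C2 = (2*K*(1-X) - dt)/denom = 0.192.
O2 = C0*I2 + C1*I1 + C2*O1
   = 0.3918*13 + 0.4162*109 + 0.192*139
   = 77.14 m^3/s.

77.14


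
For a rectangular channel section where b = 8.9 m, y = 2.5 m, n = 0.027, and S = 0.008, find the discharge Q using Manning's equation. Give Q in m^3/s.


For a rectangular channel, the cross-sectional area A = b * y = 8.9 * 2.5 = 22.25 m^2.
The wetted perimeter P = b + 2y = 8.9 + 2*2.5 = 13.9 m.
Hydraulic radius R = A/P = 22.25/13.9 = 1.6007 m.
Velocity V = (1/n)*R^(2/3)*S^(1/2) = (1/0.027)*1.6007^(2/3)*0.008^(1/2) = 4.5331 m/s.
Discharge Q = A * V = 22.25 * 4.5331 = 100.861 m^3/s.

100.861


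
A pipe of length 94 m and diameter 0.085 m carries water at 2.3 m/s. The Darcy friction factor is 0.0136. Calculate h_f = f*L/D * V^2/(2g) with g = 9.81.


Darcy-Weisbach equation: h_f = f * (L/D) * V^2/(2g).
f * L/D = 0.0136 * 94/0.085 = 15.04.
V^2/(2g) = 2.3^2 / (2*9.81) = 5.29 / 19.62 = 0.2696 m.
h_f = 15.04 * 0.2696 = 4.055 m.

4.055


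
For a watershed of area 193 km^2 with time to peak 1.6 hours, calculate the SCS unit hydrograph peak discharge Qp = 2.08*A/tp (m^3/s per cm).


SCS formula: Qp = 2.08 * A / tp.
Qp = 2.08 * 193 / 1.6
   = 401.44 / 1.6
   = 250.9 m^3/s per cm.

250.9


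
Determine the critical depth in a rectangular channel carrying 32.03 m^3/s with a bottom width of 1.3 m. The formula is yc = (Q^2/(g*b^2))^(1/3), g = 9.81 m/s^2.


Using yc = (Q^2 / (g * b^2))^(1/3):
Q^2 = 32.03^2 = 1025.92.
g * b^2 = 9.81 * 1.3^2 = 9.81 * 1.69 = 16.58.
Q^2 / (g*b^2) = 1025.92 / 16.58 = 61.877.
yc = 61.877^(1/3) = 3.9554 m.

3.9554


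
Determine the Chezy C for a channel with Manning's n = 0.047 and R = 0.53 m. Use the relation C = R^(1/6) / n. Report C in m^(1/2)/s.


The Chezy coefficient relates to Manning's n through C = R^(1/6) / n.
R^(1/6) = 0.53^(1/6) = 0.899593.
C = 0.899593 / 0.047 = 19.14 m^(1/2)/s.

19.14


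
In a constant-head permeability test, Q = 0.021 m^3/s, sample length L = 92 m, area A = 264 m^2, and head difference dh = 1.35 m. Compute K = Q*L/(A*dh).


From K = Q*L / (A*dh):
Numerator: Q*L = 0.021 * 92 = 1.932.
Denominator: A*dh = 264 * 1.35 = 356.4.
K = 1.932 / 356.4 = 0.005421 m/s.

0.005421


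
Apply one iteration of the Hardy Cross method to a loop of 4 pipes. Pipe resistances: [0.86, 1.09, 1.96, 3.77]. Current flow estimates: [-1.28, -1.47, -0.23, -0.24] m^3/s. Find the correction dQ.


Numerator terms (r*Q*|Q|): 0.86*-1.28*|-1.28| = -1.409; 1.09*-1.47*|-1.47| = -2.3554; 1.96*-0.23*|-0.23| = -0.1037; 3.77*-0.24*|-0.24| = -0.2172.
Sum of numerator = -4.0852.
Denominator terms (r*|Q|): 0.86*|-1.28| = 1.1008; 1.09*|-1.47| = 1.6023; 1.96*|-0.23| = 0.4508; 3.77*|-0.24| = 0.9048.
2 * sum of denominator = 2 * 4.0587 = 8.1174.
dQ = --4.0852 / 8.1174 = 0.5033 m^3/s.

0.5033


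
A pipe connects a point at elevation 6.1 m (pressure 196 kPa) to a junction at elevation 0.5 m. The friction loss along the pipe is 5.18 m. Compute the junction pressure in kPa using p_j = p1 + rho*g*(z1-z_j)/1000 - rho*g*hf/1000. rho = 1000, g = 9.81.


Junction pressure: p_j = p1 + rho*g*(z1 - z_j)/1000 - rho*g*hf/1000.
Elevation term = 1000*9.81*(6.1 - 0.5)/1000 = 54.936 kPa.
Friction term = 1000*9.81*5.18/1000 = 50.816 kPa.
p_j = 196 + 54.936 - 50.816 = 200.12 kPa.

200.12


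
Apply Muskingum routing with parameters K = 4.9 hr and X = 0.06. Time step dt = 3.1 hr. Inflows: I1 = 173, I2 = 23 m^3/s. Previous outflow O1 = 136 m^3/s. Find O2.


Muskingum coefficients:
denom = 2*K*(1-X) + dt = 2*4.9*(1-0.06) + 3.1 = 12.312.
C0 = (dt - 2*K*X)/denom = (3.1 - 2*4.9*0.06)/12.312 = 0.204.
C1 = (dt + 2*K*X)/denom = (3.1 + 2*4.9*0.06)/12.312 = 0.2995.
C2 = (2*K*(1-X) - dt)/denom = 0.4964.
O2 = C0*I2 + C1*I1 + C2*O1
   = 0.204*23 + 0.2995*173 + 0.4964*136
   = 124.03 m^3/s.

124.03


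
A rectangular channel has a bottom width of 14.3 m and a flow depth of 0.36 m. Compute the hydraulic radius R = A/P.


For a rectangular section:
Flow area A = b * y = 14.3 * 0.36 = 5.15 m^2.
Wetted perimeter P = b + 2y = 14.3 + 2*0.36 = 15.02 m.
Hydraulic radius R = A/P = 5.15 / 15.02 = 0.3427 m.

0.3427


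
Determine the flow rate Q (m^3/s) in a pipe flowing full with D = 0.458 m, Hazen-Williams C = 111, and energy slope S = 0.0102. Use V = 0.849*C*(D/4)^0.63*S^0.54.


For a full circular pipe, R = D/4 = 0.458/4 = 0.1145 m.
V = 0.849 * 111 * 0.1145^0.63 * 0.0102^0.54
  = 0.849 * 111 * 0.255298 * 0.084071
  = 2.0227 m/s.
Pipe area A = pi*D^2/4 = pi*0.458^2/4 = 0.1647 m^2.
Q = A * V = 0.1647 * 2.0227 = 0.3332 m^3/s.

0.3332


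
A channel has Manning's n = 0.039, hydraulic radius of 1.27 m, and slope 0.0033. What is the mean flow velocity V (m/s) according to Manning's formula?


Manning's equation gives V = (1/n) * R^(2/3) * S^(1/2).
First, compute R^(2/3) = 1.27^(2/3) = 1.1727.
Next, S^(1/2) = 0.0033^(1/2) = 0.057446.
Then 1/n = 1/0.039 = 25.64.
V = 25.64 * 1.1727 * 0.057446 = 1.7274 m/s.

1.7274


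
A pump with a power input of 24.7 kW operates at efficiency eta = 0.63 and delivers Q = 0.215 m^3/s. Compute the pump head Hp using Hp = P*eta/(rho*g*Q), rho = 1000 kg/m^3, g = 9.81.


Pump head formula: Hp = P * eta / (rho * g * Q).
Numerator: P * eta = 24.7 * 1000 * 0.63 = 15561.0 W.
Denominator: rho * g * Q = 1000 * 9.81 * 0.215 = 2109.15.
Hp = 15561.0 / 2109.15 = 7.38 m.

7.38


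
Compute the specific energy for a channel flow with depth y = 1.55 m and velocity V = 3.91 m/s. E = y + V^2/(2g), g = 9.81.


Specific energy E = y + V^2/(2g).
Velocity head = V^2/(2g) = 3.91^2 / (2*9.81) = 15.2881 / 19.62 = 0.7792 m.
E = 1.55 + 0.7792 = 2.3292 m.

2.3292


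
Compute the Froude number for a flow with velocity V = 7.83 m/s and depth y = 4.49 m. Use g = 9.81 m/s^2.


The Froude number is defined as Fr = V / sqrt(g*y).
g*y = 9.81 * 4.49 = 44.0469.
sqrt(g*y) = sqrt(44.0469) = 6.6368.
Fr = 7.83 / 6.6368 = 1.1798.

1.1798


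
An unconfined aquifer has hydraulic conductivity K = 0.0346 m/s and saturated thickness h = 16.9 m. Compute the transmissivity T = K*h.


Transmissivity is defined as T = K * h.
T = 0.0346 * 16.9
  = 0.5847 m^2/s.

0.5847


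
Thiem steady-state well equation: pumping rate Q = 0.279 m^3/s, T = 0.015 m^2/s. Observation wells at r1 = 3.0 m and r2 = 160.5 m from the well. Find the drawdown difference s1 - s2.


Thiem equation: s1 - s2 = Q/(2*pi*T) * ln(r2/r1).
ln(r2/r1) = ln(160.5/3.0) = 3.9797.
Q/(2*pi*T) = 0.279 / (2*pi*0.015) = 0.279 / 0.0942 = 2.9603.
s1 - s2 = 2.9603 * 3.9797 = 11.781 m.

11.781


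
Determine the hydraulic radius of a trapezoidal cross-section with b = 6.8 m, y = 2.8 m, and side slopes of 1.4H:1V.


For a trapezoidal section with side slope z:
A = (b + z*y)*y = (6.8 + 1.4*2.8)*2.8 = 30.016 m^2.
P = b + 2*y*sqrt(1 + z^2) = 6.8 + 2*2.8*sqrt(1 + 1.4^2) = 16.435 m.
R = A/P = 30.016 / 16.435 = 1.8264 m.

1.8264


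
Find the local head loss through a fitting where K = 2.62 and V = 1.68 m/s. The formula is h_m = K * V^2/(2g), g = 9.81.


Minor loss formula: h_m = K * V^2/(2g).
V^2 = 1.68^2 = 2.8224.
V^2/(2g) = 2.8224 / 19.62 = 0.1439 m.
h_m = 2.62 * 0.1439 = 0.3769 m.

0.3769


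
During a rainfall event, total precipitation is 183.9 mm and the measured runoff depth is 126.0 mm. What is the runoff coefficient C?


The runoff coefficient C = runoff depth / rainfall depth.
C = 126.0 / 183.9
  = 0.6852.

0.6852


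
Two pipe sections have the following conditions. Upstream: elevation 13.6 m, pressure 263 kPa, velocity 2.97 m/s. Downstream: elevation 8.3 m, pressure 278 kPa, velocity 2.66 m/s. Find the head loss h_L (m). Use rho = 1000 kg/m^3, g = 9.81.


Total head at each section: H = z + p/(rho*g) + V^2/(2g).
H1 = 13.6 + 263*1000/(1000*9.81) + 2.97^2/(2*9.81)
   = 13.6 + 26.809 + 0.4496
   = 40.859 m.
H2 = 8.3 + 278*1000/(1000*9.81) + 2.66^2/(2*9.81)
   = 8.3 + 28.338 + 0.3606
   = 36.999 m.
h_L = H1 - H2 = 40.859 - 36.999 = 3.86 m.

3.86


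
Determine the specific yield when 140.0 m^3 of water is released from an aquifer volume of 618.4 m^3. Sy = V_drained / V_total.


Specific yield Sy = Volume drained / Total volume.
Sy = 140.0 / 618.4
   = 0.2264.

0.2264


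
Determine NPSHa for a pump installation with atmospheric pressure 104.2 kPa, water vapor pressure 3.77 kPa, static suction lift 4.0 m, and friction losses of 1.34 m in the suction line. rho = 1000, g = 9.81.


NPSHa = p_atm/(rho*g) - z_s - hf_s - p_vap/(rho*g).
p_atm/(rho*g) = 104.2*1000 / (1000*9.81) = 10.622 m.
p_vap/(rho*g) = 3.77*1000 / (1000*9.81) = 0.384 m.
NPSHa = 10.622 - 4.0 - 1.34 - 0.384
      = 4.9 m.

4.9


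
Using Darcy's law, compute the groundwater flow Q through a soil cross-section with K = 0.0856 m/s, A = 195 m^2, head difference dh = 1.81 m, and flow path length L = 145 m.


Darcy's law: Q = K * A * i, where i = dh/L.
Hydraulic gradient i = 1.81 / 145 = 0.012483.
Q = 0.0856 * 195 * 0.012483
  = 0.2084 m^3/s.

0.2084


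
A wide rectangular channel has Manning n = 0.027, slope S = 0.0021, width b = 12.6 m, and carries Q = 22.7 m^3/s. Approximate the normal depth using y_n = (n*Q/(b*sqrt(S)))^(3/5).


We use the wide-channel approximation y_n = (n*Q/(b*sqrt(S)))^(3/5).
sqrt(S) = sqrt(0.0021) = 0.045826.
Numerator: n*Q = 0.027 * 22.7 = 0.6129.
Denominator: b*sqrt(S) = 12.6 * 0.045826 = 0.577408.
arg = 1.0615.
y_n = 1.0615^(3/5) = 1.0364 m.

1.0364


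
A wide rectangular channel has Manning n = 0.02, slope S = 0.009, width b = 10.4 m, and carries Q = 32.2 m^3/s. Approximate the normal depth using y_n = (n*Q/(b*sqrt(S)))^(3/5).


We use the wide-channel approximation y_n = (n*Q/(b*sqrt(S)))^(3/5).
sqrt(S) = sqrt(0.009) = 0.094868.
Numerator: n*Q = 0.02 * 32.2 = 0.644.
Denominator: b*sqrt(S) = 10.4 * 0.094868 = 0.986627.
arg = 0.6527.
y_n = 0.6527^(3/5) = 0.7742 m.

0.7742


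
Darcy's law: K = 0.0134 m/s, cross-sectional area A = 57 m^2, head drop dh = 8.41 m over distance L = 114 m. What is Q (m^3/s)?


Darcy's law: Q = K * A * i, where i = dh/L.
Hydraulic gradient i = 8.41 / 114 = 0.073772.
Q = 0.0134 * 57 * 0.073772
  = 0.0563 m^3/s.

0.0563


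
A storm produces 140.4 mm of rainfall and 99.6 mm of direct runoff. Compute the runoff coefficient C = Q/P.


The runoff coefficient C = runoff depth / rainfall depth.
C = 99.6 / 140.4
  = 0.7094.

0.7094


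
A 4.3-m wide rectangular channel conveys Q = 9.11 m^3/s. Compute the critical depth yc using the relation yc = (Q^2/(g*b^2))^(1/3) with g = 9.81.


Using yc = (Q^2 / (g * b^2))^(1/3):
Q^2 = 9.11^2 = 82.99.
g * b^2 = 9.81 * 4.3^2 = 9.81 * 18.49 = 181.39.
Q^2 / (g*b^2) = 82.99 / 181.39 = 0.4575.
yc = 0.4575^(1/3) = 0.7706 m.

0.7706


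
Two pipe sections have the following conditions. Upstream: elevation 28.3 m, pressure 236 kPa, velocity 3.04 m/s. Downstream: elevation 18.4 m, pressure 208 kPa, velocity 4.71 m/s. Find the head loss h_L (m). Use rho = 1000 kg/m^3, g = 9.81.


Total head at each section: H = z + p/(rho*g) + V^2/(2g).
H1 = 28.3 + 236*1000/(1000*9.81) + 3.04^2/(2*9.81)
   = 28.3 + 24.057 + 0.471
   = 52.828 m.
H2 = 18.4 + 208*1000/(1000*9.81) + 4.71^2/(2*9.81)
   = 18.4 + 21.203 + 1.1307
   = 40.734 m.
h_L = H1 - H2 = 52.828 - 40.734 = 12.095 m.

12.095


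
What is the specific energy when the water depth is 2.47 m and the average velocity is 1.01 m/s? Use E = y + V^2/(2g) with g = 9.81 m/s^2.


Specific energy E = y + V^2/(2g).
Velocity head = V^2/(2g) = 1.01^2 / (2*9.81) = 1.0201 / 19.62 = 0.052 m.
E = 2.47 + 0.052 = 2.522 m.

2.522


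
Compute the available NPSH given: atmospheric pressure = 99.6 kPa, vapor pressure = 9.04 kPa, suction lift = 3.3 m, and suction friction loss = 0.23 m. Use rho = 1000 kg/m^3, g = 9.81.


NPSHa = p_atm/(rho*g) - z_s - hf_s - p_vap/(rho*g).
p_atm/(rho*g) = 99.6*1000 / (1000*9.81) = 10.153 m.
p_vap/(rho*g) = 9.04*1000 / (1000*9.81) = 0.922 m.
NPSHa = 10.153 - 3.3 - 0.23 - 0.922
      = 5.7 m.

5.7


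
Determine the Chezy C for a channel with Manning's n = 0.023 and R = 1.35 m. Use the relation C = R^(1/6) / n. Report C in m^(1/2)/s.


The Chezy coefficient relates to Manning's n through C = R^(1/6) / n.
R^(1/6) = 1.35^(1/6) = 1.051289.
C = 1.051289 / 0.023 = 45.71 m^(1/2)/s.

45.71


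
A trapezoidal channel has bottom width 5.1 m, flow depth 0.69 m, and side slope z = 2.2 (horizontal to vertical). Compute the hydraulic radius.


For a trapezoidal section with side slope z:
A = (b + z*y)*y = (5.1 + 2.2*0.69)*0.69 = 4.566 m^2.
P = b + 2*y*sqrt(1 + z^2) = 5.1 + 2*0.69*sqrt(1 + 2.2^2) = 8.435 m.
R = A/P = 4.566 / 8.435 = 0.5414 m.

0.5414
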